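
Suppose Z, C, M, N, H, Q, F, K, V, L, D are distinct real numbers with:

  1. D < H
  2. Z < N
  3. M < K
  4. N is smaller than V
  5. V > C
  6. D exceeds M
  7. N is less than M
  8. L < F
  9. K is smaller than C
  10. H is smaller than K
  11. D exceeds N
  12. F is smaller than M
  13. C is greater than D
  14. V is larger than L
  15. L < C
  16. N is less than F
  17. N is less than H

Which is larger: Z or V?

V

Chaining the given relations: Z < N < M < D < H < K < C < V.
So Z < V; V is the larger of the two.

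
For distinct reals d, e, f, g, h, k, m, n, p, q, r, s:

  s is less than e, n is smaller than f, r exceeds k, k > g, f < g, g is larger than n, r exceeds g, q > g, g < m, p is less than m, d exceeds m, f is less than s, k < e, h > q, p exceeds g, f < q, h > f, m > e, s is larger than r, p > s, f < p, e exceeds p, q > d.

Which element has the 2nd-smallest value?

The consecutive relations fix a unique order: n < f < g < k < r < s < p < e < m < d < q < h.
Counting 2 from the smallest end gives f.

f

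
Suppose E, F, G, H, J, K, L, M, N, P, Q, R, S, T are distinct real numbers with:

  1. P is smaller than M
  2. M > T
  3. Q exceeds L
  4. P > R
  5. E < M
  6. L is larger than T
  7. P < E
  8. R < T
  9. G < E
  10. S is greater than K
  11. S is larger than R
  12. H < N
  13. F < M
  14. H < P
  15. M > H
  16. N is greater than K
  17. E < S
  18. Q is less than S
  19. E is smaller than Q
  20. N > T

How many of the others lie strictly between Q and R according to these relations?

The relations place R below Q. An element lies strictly between them when it is forced above R and also forced below Q.
Above R: {T, L, P, E, N, M, S}. Below Q: {G, T, L, H, P, E}.
Intersection: {T, L, P, E} — 4.

4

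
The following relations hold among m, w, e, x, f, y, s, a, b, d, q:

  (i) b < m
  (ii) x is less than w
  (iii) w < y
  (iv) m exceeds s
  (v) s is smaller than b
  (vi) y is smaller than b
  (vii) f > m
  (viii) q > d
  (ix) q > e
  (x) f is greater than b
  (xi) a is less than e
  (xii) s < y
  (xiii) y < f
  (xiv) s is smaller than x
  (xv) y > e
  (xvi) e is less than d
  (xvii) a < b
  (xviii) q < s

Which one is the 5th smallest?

s

Chaining the given pairs: a < e < d < q < s < x < w < y < b < m < f.
Counting 5 from the smallest end gives s.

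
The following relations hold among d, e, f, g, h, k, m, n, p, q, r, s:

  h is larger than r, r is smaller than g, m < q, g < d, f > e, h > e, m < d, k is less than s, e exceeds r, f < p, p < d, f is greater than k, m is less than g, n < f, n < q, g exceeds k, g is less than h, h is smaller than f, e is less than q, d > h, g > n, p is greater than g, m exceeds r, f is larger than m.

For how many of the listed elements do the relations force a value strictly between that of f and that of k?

Chaining upward from k reaches: g, h, p, d, s.
Chaining downward from f reaches: r, n, m, g, e, h.
Strictly between k and f are those in both lists: g, h — 2 elements.

2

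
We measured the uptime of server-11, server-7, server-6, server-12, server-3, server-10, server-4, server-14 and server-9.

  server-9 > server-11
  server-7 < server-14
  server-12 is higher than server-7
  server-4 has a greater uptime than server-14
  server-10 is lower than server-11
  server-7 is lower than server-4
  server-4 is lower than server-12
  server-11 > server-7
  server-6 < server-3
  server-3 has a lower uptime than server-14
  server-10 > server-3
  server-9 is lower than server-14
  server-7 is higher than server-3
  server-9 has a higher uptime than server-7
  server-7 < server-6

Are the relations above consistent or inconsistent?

inconsistent

Chaining the given relations yields server-7 < server-6 < server-3, so server-7 < server-3. But one relation states server-3 < server-7. These cannot both hold.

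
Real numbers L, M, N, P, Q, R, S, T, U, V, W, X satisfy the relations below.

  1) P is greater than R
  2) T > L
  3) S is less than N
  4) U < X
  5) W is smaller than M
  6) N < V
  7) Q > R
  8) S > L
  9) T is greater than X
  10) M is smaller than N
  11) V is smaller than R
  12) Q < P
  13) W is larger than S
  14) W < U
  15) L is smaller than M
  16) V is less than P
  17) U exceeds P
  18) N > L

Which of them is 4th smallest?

Piecing the relations together gives one ordering: L < S < W < M < N < V < R < Q < P < U < X < T.
Counting 4 from the smallest end gives M.

M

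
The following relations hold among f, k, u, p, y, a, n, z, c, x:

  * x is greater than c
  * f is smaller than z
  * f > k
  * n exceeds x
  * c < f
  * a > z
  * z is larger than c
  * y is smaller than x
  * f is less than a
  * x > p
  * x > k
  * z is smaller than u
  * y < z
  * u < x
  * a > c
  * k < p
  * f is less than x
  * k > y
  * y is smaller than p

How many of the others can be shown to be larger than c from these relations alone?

The elements the relations force above c are f, z, u, x, n, a — no chain reaches any other.
That is 6.

6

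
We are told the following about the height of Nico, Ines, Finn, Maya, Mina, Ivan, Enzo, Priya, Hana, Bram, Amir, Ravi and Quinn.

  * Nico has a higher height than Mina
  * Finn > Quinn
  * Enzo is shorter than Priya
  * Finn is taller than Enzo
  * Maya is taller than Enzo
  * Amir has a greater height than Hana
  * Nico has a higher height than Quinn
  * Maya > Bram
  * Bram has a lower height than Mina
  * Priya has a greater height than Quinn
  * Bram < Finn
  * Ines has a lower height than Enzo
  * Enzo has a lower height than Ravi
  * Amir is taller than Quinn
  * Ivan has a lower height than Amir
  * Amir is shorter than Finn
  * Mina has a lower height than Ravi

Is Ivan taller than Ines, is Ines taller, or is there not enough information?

undetermined

Following every chain through Ivan: above Ivan we get Amir, Finn.
Ines is not reached, and no chain runs the other way from Ines to Ivan.
So the given relations leave the order of Ivan and Ines undetermined.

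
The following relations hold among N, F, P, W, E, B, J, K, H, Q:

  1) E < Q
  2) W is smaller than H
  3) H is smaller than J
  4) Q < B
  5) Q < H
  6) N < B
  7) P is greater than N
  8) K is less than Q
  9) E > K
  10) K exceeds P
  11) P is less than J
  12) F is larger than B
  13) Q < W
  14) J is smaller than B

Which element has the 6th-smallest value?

W

Piecing the relations together gives one ordering: N < P < K < E < Q < W < H < J < B < F.
The 6th smallest is W.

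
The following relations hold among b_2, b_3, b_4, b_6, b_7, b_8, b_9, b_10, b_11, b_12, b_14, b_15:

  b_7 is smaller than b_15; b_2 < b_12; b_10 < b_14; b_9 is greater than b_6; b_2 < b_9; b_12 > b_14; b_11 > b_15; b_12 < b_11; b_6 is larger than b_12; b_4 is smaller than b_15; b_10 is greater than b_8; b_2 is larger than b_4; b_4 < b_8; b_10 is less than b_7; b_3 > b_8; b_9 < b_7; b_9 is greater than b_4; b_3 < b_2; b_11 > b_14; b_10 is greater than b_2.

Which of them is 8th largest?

b_10

Piecing the relations together gives one ordering: b_4 < b_8 < b_3 < b_2 < b_10 < b_14 < b_12 < b_6 < b_9 < b_7 < b_15 < b_11.
The 8th largest is b_10.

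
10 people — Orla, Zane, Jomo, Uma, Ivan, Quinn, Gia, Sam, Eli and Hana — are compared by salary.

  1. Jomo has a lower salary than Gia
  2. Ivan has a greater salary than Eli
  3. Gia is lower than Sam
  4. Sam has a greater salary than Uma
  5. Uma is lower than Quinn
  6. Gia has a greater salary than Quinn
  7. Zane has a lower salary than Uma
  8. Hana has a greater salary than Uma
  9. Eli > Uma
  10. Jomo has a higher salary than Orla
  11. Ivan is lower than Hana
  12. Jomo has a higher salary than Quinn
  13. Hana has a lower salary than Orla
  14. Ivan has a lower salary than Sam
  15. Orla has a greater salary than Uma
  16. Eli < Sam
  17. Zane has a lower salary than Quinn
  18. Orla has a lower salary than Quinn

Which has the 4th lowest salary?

Ivan

Chaining the given pairs: Zane < Uma < Eli < Ivan < Hana < Orla < Quinn < Jomo < Gia < Sam.
The 4th smallest is Ivan.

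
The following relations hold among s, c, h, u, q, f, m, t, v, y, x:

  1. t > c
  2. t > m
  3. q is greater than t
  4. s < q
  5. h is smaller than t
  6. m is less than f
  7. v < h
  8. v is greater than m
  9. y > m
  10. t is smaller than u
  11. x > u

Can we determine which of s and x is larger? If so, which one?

Following every chain through s: above s we get q.
x is not reached, and no chain runs the other way from x to s.
So the given relations leave the order of s and x undetermined.

undetermined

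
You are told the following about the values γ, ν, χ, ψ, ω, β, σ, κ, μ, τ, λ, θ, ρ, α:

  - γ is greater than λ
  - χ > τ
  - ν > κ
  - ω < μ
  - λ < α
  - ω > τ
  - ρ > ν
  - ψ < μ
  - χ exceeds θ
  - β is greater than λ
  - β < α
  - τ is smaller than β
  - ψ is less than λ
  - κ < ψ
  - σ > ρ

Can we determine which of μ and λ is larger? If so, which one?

Following every chain through μ: below μ we get κ, τ, ω, ψ.
λ is not reached, and no chain runs the other way from λ to μ.
So the given relations leave the order of μ and λ undetermined.

undetermined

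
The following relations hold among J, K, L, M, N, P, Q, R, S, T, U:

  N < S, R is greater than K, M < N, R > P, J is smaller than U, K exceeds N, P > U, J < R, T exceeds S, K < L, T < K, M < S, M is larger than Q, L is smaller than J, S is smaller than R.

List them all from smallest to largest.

Q < M < N < S < T < K < L < J < U < P < R

The consecutive links are each given: Q < M; M < N; N < S; S < T; T < K; K < L; L < J; J < U; U < P; P < R.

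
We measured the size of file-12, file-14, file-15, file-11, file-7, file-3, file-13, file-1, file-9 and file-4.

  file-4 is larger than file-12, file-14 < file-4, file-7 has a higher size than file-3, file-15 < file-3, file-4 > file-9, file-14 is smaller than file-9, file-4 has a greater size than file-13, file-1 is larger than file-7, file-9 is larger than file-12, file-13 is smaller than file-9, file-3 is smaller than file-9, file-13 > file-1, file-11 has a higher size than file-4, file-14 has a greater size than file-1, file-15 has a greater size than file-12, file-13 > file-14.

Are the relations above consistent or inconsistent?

consistent

The single ordering file-12 < file-15 < file-3 < file-7 < file-1 < file-14 < file-13 < file-9 < file-4 < file-11 satisfies every listed relation, so no contradiction arises.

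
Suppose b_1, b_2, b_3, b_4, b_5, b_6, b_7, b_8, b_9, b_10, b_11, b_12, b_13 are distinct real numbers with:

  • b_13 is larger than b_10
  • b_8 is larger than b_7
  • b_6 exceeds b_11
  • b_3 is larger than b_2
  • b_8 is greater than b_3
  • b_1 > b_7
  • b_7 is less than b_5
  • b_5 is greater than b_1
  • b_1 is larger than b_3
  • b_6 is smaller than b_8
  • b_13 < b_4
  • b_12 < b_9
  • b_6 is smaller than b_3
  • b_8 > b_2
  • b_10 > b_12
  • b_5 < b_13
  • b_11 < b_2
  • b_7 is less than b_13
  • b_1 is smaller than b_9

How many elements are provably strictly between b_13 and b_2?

Chaining upward from b_2 reaches: b_3, b_1, b_8, b_5, b_9, b_4.
Chaining downward from b_13 reaches: b_11, b_12, b_6, b_3, b_7, b_1, b_10, b_5.
Strictly between b_2 and b_13 are those in both lists: b_3, b_1, b_5 — 3 elements.

3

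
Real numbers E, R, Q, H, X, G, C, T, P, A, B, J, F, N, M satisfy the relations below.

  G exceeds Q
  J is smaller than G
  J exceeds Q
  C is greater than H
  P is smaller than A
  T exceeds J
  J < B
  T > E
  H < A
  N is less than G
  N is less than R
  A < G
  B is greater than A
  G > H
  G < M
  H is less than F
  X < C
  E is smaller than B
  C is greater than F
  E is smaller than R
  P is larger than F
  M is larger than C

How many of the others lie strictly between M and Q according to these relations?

2

Chaining upward from Q reaches: J, B, G, T.
Chaining downward from M reaches: N, H, J, F, X, C, P, A, G.
Strictly between Q and M are those in both lists: J, G — 2 elements.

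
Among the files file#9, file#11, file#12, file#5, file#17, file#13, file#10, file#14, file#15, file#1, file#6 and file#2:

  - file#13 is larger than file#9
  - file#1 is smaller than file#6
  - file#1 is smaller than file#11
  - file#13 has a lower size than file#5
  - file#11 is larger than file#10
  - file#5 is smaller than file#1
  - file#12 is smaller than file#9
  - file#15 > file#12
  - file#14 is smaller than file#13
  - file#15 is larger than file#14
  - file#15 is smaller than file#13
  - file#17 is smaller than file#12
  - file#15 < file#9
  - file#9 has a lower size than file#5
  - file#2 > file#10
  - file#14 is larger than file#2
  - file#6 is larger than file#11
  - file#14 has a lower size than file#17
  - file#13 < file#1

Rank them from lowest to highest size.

Each adjacent pair is fixed by a given relation: file#10 < file#2; file#2 < file#14; file#14 < file#17; file#17 < file#12; file#12 < file#15; file#15 < file#9; file#9 < file#13; file#13 < file#5; file#5 < file#1; file#1 < file#11; file#11 < file#6. Chaining them end to end gives the full order.

file#10 < file#2 < file#14 < file#17 < file#12 < file#15 < file#9 < file#13 < file#5 < file#1 < file#11 < file#6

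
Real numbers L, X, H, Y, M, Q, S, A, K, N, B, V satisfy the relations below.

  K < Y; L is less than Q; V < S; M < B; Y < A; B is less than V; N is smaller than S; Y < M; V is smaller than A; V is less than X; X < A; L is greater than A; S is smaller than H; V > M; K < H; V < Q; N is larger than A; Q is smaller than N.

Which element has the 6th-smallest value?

Piecing the relations together gives one ordering: K < Y < M < B < V < X < A < L < Q < N < S < H.
The 6th smallest is X.

X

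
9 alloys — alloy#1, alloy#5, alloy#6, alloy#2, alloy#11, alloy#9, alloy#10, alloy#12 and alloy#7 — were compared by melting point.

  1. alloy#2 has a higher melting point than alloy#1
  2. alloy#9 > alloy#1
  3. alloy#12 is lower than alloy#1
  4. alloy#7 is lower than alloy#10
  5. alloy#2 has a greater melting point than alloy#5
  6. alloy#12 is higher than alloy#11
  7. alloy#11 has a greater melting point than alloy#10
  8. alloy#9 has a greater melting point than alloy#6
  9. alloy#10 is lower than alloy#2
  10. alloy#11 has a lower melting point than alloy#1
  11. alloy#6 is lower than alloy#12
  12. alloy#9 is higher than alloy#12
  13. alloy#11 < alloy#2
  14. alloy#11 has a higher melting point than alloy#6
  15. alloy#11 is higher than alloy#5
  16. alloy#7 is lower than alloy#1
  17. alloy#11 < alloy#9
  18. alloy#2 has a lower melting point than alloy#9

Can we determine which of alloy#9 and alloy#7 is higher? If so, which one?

Link the given pairs in sequence: alloy#7 < alloy#10; alloy#10 < alloy#11; alloy#11 < alloy#12; alloy#12 < alloy#1; alloy#1 < alloy#2; alloy#2 < alloy#9.
Chaining these gives alloy#7 < alloy#10 < alloy#11 < alloy#12 < alloy#1 < alloy#2 < alloy#9.
So alloy#9 is higher.

alloy#9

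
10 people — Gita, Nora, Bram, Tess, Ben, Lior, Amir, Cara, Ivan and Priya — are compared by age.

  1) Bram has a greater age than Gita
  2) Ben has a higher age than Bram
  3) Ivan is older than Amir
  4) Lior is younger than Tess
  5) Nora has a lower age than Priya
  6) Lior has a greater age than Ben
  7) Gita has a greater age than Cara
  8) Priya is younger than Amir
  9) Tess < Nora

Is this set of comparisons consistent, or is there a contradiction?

The single ordering Cara < Gita < Bram < Ben < Lior < Tess < Nora < Priya < Amir < Ivan satisfies every listed relation, so no contradiction arises.

consistent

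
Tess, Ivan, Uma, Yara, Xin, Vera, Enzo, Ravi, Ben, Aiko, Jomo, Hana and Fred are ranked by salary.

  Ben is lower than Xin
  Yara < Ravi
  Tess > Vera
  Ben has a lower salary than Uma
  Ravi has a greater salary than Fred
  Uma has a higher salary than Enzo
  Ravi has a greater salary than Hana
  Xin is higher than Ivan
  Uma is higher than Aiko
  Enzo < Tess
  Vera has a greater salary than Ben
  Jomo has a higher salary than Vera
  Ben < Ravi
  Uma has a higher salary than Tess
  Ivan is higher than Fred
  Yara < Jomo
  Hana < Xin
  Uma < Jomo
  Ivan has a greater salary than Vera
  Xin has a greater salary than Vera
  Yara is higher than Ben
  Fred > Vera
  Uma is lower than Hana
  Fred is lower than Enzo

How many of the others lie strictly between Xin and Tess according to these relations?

2

The relations place Tess below Xin. An element lies strictly between them when it is forced above Tess and also forced below Xin.
Above Tess: {Uma, Hana, Ravi, Jomo}. Below Xin: {Ben, Vera, Fred, Enzo, Aiko, Uma, Ivan, Hana}.
Intersection: {Uma, Hana} — 2.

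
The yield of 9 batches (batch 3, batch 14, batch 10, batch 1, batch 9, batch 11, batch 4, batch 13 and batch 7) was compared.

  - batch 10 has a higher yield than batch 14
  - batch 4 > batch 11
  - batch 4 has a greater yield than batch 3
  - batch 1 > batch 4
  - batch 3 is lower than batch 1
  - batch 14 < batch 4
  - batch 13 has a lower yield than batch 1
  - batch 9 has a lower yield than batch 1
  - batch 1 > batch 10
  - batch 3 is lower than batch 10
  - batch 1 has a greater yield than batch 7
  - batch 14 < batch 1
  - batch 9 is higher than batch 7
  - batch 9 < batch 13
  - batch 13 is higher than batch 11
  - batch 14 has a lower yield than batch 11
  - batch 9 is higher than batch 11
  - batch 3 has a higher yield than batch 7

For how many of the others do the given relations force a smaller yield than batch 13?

From batch 13 the given relations immediately reach batch 11, batch 9.
From those, batch 14, batch 7 — 4 in total.
No other element is forced below batch 13 by the given relations, so the count is 4.

4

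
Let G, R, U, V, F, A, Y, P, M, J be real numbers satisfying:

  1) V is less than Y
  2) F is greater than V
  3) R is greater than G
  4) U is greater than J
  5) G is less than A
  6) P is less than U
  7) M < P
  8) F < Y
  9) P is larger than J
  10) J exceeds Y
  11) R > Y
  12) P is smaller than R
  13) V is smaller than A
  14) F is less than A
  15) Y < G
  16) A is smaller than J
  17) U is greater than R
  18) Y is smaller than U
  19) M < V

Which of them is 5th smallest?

The consecutive relations fix a unique order: M < V < F < Y < G < A < J < P < R < U.
Counting 5 from the smallest end gives G.

G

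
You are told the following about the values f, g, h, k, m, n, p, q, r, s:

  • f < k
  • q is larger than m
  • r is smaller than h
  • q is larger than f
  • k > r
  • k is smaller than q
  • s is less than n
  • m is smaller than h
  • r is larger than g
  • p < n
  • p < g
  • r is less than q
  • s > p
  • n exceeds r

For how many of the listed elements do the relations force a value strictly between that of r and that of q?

Chaining upward from r reaches: n, k, h.
Chaining downward from q reaches: p, g, m, f, k.
Strictly between r and q are those in both lists: k — 1 element.

1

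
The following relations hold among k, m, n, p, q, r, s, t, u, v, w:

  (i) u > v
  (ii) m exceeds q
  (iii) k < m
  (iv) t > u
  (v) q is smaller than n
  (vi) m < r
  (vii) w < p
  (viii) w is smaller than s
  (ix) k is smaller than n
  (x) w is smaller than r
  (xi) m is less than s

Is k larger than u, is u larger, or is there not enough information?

undetermined

Following every chain through k: above k we get m, n, r, s.
u is not reached, and no chain runs the other way from u to k.
So the given relations leave the order of k and u undetermined.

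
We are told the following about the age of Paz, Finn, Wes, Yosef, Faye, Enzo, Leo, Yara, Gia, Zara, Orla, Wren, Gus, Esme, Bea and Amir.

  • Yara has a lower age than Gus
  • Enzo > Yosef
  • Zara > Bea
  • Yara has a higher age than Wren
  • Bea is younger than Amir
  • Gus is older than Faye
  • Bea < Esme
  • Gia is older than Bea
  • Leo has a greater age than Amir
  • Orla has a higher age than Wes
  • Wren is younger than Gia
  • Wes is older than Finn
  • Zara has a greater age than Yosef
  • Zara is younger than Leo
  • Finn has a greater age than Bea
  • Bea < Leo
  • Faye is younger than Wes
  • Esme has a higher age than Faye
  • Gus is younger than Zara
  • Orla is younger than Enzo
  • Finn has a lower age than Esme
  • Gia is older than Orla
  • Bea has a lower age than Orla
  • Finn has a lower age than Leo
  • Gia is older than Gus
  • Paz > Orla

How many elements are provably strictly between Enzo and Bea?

The relations place Bea below Enzo. An element lies strictly between them when it is forced above Bea and also forced below Enzo.
Above Bea: {Finn, Esme, Wes, Amir, Orla, Paz, Zara, Leo, Gia}. Below Enzo: {Faye, Finn, Wes, Orla, Yosef}.
Intersection: {Finn, Wes, Orla} — 3.

3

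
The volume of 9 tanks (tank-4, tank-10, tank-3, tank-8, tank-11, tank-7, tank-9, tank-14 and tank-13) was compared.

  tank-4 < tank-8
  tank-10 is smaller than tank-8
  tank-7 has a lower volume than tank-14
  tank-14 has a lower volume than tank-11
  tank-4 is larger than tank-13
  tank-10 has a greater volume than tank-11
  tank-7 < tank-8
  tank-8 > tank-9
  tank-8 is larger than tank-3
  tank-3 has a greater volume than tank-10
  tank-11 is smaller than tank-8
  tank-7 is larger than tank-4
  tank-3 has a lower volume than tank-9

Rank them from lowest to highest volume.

tank-13 < tank-4 < tank-7 < tank-14 < tank-11 < tank-10 < tank-3 < tank-9 < tank-8

Each adjacent pair is fixed by a given relation: tank-13 < tank-4; tank-4 < tank-7; tank-7 < tank-14; tank-14 < tank-11; tank-11 < tank-10; tank-10 < tank-3; tank-3 < tank-9; tank-9 < tank-8. Chaining them end to end gives the full order.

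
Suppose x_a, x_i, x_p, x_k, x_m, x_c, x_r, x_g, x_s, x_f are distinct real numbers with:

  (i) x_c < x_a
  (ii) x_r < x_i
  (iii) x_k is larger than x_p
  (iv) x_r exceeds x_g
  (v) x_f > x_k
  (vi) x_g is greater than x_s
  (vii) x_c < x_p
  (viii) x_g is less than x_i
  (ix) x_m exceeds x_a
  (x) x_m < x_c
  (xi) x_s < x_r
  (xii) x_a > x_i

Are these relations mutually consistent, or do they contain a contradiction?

Chaining the given relations yields x_a < x_m < x_c, so x_a < x_c. But one relation states x_c < x_a. These cannot both hold.

inconsistent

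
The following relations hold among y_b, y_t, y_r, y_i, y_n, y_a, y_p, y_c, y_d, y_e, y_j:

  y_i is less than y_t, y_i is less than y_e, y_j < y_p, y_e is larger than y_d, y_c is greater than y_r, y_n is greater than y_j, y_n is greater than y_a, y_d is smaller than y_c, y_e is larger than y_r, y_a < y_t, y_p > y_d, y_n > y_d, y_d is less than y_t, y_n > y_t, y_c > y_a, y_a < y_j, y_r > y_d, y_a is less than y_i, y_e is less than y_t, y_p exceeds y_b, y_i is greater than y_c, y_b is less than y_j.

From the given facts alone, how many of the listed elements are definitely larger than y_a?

Directly above y_a: y_c, y_i, y_j, y_t, y_n.
One step further: y_e, y_p (7 so far).
Nothing else is reachable above y_a; 7 in all.

7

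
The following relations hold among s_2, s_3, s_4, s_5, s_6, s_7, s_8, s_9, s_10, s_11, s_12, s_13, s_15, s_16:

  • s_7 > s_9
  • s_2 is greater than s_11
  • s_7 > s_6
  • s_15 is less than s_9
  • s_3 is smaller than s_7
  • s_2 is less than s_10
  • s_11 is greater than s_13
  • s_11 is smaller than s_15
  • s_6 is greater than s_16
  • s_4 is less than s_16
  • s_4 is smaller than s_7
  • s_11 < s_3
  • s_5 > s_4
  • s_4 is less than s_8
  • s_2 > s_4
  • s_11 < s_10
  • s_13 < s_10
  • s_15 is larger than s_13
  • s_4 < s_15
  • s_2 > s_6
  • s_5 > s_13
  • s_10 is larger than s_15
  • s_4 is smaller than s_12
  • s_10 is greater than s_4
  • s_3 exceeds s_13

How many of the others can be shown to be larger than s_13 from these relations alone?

8

The elements the relations force above s_13 are s_11, s_5, s_3, s_15, s_9, s_7, s_2, s_10 — no chain reaches any other.
That is 8.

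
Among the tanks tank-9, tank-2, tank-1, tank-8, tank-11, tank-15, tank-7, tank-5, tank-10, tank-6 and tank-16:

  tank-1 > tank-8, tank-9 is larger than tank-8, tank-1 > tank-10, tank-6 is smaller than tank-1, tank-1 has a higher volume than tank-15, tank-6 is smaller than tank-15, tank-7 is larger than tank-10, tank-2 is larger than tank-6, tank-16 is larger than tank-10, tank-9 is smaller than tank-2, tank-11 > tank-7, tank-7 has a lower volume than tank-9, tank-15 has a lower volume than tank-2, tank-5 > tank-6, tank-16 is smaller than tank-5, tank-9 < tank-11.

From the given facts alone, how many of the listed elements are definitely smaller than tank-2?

6

The elements the relations force below tank-2 are tank-6, tank-10, tank-8, tank-15, tank-7, tank-9 — no chain reaches any other.
That is 6.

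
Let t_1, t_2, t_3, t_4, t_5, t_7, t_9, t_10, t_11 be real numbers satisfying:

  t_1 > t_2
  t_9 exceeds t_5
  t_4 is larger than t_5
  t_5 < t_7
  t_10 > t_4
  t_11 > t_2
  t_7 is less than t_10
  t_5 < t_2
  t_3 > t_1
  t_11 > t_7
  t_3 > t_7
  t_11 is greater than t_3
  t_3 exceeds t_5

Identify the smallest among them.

t_5

t_7 is not least since t_5 < t_7; t_2 is not least since t_5 < t_2; t_1 is not least since t_2 < t_1; t_9 is not least since t_5 < t_9; t_3 is not least since t_7 < t_3; t_4 is not least since t_5 < t_4; t_11 is not least since t_2 < t_11; t_10 is not least since t_4 < t_10.
Only t_5 has nothing below it, so t_5 is the smallest.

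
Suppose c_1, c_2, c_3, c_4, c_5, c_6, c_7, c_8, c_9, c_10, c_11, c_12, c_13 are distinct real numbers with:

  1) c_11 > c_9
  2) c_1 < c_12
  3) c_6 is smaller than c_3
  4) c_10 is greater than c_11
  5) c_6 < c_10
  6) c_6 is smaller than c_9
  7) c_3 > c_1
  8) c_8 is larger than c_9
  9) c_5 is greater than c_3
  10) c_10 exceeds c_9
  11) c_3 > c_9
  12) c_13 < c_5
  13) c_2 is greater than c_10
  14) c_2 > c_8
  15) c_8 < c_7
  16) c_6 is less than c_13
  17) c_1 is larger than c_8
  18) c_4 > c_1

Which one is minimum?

c_6

c_9 is not least since c_6 < c_9; c_11 is not least since c_9 < c_11; c_8 is not least since c_9 < c_8; c_1 is not least since c_8 < c_1; c_3 is not least since c_9 < c_3; c_13 is not least since c_6 < c_13; c_12 is not least since c_1 < c_12; c_10 is not least since c_9 < c_10; c_4 is not least since c_1 < c_4; c_2 is not least since c_10 < c_2; c_5 is not least since c_3 < c_5; c_7 is not least since c_8 < c_7.
Only c_6 has nothing below it, so c_6 is the minimum.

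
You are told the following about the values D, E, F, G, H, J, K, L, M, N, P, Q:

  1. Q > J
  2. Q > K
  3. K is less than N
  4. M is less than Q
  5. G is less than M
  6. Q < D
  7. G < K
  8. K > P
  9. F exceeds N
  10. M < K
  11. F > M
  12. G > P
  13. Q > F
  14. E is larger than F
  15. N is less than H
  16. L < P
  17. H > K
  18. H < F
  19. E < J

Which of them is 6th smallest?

The consecutive relations fix a unique order: L < P < G < M < K < N < H < F < E < J < Q < D.
Counting 6 from the smallest end gives N.

N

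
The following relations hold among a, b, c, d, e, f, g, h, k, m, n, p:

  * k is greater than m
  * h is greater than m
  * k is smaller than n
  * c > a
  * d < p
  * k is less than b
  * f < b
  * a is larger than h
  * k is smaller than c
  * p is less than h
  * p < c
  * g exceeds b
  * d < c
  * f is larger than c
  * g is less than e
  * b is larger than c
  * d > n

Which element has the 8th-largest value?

p

The consecutive relations fix a unique order: m < k < n < d < p < h < a < c < f < b < g < e.
The 8th largest is p.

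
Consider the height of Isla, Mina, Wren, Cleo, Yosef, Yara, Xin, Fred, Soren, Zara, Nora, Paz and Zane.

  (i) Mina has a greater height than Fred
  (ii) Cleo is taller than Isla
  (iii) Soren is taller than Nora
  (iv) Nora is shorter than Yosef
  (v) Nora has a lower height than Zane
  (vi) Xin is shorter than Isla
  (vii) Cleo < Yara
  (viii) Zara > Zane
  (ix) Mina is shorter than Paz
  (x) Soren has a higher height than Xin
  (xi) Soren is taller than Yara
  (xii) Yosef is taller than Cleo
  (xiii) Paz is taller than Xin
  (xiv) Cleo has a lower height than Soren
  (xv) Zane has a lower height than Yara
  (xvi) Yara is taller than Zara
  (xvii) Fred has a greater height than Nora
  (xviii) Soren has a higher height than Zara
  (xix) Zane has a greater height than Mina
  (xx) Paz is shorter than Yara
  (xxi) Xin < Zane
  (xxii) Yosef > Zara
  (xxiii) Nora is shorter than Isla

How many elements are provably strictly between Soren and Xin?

The relations place Xin below Soren. An element lies strictly between them when it is forced above Xin and also forced below Soren.
Above Xin: {Isla, Zane, Cleo, Zara, Yosef, Paz, Yara}. Below Soren: {Nora, Fred, Mina, Isla, Zane, Cleo, Zara, Paz, Yara}.
Intersection: {Isla, Zane, Cleo, Zara, Paz, Yara} — 6.

6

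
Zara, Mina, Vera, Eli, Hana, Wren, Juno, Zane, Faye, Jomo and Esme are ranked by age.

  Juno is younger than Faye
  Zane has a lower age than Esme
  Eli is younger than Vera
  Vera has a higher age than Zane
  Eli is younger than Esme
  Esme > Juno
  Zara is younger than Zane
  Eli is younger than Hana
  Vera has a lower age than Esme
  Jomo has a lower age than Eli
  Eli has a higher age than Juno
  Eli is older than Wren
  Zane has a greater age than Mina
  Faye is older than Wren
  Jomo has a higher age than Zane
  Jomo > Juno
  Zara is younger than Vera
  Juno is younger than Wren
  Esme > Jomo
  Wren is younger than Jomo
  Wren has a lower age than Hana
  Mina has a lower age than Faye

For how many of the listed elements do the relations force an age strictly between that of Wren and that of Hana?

Chaining upward from Wren reaches: Jomo, Eli, Vera, Esme, Faye.
Chaining downward from Hana reaches: Zara, Mina, Juno, Zane, Jomo, Eli.
Strictly between Wren and Hana are those in both lists: Jomo, Eli — 2 elements.

2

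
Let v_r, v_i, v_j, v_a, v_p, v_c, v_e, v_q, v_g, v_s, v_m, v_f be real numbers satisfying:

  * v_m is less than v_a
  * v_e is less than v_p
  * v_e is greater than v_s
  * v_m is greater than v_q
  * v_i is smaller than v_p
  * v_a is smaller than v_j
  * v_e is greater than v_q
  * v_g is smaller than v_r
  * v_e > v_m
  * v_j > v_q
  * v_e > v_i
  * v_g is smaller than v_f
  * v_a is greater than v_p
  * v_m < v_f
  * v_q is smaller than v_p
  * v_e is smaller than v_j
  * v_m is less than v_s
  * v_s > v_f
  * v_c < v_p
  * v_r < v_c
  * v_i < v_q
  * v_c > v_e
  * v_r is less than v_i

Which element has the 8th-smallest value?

v_e

Chaining the given pairs: v_g < v_r < v_i < v_q < v_m < v_f < v_s < v_e < v_c < v_p < v_a < v_j.
The 8th smallest is v_e.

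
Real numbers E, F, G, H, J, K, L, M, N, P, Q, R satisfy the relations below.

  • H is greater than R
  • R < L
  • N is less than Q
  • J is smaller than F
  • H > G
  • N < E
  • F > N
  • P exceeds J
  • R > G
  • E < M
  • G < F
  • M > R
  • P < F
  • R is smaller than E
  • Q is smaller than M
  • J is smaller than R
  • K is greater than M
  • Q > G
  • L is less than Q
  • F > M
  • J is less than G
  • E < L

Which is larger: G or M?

G < R and R < E give G < E.
Then E < L extends the chain to L.
Then L < Q extends the chain to Q.
Then Q < M extends the chain to M.
So G < M; M is the larger of the two.

M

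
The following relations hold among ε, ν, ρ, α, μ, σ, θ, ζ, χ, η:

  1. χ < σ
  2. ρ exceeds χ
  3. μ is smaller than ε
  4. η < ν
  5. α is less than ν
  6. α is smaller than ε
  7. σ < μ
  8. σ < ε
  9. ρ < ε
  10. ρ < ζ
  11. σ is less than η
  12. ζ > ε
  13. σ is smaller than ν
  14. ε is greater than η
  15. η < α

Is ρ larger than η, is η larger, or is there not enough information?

Following every chain through ρ: above ρ we get ε, ζ; below ρ we get χ.
η is not reached, and no chain runs the other way from η to ρ.
So the given relations leave the order of ρ and η undetermined.

undetermined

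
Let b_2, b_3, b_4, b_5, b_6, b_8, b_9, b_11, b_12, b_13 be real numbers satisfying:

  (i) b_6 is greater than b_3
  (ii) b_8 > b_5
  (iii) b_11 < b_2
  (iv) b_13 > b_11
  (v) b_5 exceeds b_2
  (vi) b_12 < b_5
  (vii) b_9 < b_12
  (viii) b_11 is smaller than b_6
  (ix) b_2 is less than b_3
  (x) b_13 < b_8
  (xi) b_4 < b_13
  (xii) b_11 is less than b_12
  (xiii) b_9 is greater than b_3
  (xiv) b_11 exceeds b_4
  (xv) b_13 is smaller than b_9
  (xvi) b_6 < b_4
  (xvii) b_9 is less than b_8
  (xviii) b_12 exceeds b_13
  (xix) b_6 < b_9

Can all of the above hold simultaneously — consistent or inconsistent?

We have b_4 < b_11 stated directly, yet also b_11 < b_2 < b_3 < b_6 < b_4 by chaining the others — so b_11 < b_4. Contradiction.

inconsistent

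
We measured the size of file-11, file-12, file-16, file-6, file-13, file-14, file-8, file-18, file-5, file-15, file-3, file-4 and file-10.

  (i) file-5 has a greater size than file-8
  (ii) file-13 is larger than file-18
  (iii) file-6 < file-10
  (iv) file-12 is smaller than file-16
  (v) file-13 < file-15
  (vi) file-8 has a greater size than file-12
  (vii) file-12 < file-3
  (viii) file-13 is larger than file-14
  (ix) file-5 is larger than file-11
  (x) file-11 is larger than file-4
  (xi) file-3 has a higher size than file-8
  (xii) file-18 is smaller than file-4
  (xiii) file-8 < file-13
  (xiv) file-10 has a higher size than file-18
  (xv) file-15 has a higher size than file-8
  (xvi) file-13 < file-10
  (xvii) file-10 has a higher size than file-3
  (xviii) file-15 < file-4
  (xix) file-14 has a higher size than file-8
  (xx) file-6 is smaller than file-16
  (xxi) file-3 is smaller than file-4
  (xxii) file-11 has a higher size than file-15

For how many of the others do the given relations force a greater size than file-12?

From file-12 the given relations immediately reach file-8, file-3, file-16.
From those, file-14, file-13, file-15, file-4, file-10, file-5 — 9 in total.
From those, file-11 — 10 in total.
No other element is forced above file-12 by the given relations, so the count is 10.

10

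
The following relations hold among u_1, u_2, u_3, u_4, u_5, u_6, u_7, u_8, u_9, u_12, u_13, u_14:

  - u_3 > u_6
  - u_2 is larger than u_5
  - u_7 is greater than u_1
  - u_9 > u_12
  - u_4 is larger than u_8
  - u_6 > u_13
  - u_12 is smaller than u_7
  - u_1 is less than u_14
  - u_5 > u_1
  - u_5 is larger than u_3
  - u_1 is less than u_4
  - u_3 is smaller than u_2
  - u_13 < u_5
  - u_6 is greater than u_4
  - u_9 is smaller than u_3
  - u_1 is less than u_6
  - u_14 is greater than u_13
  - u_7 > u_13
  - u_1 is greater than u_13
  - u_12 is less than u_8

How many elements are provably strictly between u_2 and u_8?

4

Chaining upward from u_8 reaches: u_4, u_6, u_3, u_5.
Chaining downward from u_2 reaches: u_12, u_13, u_1, u_4, u_6, u_9, u_3, u_5.
Strictly between u_8 and u_2 are those in both lists: u_4, u_6, u_3, u_5 — 4 elements.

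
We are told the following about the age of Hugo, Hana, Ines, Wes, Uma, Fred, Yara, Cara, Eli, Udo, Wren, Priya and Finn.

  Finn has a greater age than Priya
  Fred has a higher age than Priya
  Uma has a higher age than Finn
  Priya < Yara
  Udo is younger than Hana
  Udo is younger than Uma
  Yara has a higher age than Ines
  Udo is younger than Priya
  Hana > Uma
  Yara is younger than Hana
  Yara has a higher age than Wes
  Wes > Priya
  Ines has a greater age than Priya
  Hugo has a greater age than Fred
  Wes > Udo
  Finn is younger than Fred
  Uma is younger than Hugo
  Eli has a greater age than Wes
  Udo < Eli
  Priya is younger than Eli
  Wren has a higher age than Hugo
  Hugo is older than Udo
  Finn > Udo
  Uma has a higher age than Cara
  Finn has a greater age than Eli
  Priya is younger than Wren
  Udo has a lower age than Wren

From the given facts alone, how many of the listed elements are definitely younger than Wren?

9

Directly below Wren: Udo, Priya, Hugo.
One step further: Uma, Fred (5 so far).
One step further: Finn, Cara (7 so far).
One step further: Eli (8 so far).
One step further: Wes (9 so far).
Nothing else is reachable below Wren; 9 in all.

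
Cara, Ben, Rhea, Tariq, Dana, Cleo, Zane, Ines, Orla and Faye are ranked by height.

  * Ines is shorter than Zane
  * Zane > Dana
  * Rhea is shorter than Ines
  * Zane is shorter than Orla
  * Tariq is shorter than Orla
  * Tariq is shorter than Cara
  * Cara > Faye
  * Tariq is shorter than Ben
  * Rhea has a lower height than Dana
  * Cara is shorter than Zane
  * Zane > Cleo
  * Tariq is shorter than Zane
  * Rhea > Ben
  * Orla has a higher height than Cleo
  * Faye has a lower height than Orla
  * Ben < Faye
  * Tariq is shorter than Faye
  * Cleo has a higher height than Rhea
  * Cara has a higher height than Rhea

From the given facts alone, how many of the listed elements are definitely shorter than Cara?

4

Directly below Cara: Tariq, Rhea, Faye.
One step further: Ben (4 so far).
Nothing else is reachable below Cara; 4 in all.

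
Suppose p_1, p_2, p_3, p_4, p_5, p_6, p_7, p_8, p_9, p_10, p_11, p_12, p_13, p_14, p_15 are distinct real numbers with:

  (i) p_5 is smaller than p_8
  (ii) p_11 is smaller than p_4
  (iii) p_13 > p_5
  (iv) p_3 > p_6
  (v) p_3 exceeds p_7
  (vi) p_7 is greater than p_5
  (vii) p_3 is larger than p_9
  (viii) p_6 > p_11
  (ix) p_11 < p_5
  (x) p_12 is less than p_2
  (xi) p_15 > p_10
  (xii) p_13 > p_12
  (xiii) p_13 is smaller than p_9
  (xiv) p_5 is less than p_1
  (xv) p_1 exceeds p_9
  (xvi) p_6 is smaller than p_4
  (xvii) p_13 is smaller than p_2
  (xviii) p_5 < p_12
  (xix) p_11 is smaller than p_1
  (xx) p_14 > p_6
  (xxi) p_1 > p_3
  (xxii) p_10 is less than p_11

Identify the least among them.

p_10

p_11 is not least since p_10 < p_11; p_5 is not least since p_11 < p_5; p_15 is not least since p_10 < p_15; p_6 is not least since p_11 < p_6; p_12 is not least since p_5 < p_12; p_13 is not least since p_12 < p_13; p_9 is not least since p_13 < p_9; p_14 is not least since p_6 < p_14; p_4 is not least since p_6 < p_4; p_2 is not least since p_12 < p_2; p_8 is not least since p_5 < p_8; p_7 is not least since p_5 < p_7; p_3 is not least since p_7 < p_3; p_1 is not least since p_5 < p_1.
Only p_10 has nothing below it, so p_10 is the least.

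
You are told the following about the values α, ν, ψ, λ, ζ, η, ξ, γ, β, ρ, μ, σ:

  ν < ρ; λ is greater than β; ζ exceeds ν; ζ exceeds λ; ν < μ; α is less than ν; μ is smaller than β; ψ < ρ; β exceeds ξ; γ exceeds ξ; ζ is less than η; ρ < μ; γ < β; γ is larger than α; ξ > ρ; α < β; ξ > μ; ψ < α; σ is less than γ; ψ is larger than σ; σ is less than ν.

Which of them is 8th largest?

ρ

Piecing the relations together gives one ordering: σ < ψ < α < ν < ρ < μ < ξ < γ < β < λ < ζ < η.
Counting 8 from the largest end gives ρ.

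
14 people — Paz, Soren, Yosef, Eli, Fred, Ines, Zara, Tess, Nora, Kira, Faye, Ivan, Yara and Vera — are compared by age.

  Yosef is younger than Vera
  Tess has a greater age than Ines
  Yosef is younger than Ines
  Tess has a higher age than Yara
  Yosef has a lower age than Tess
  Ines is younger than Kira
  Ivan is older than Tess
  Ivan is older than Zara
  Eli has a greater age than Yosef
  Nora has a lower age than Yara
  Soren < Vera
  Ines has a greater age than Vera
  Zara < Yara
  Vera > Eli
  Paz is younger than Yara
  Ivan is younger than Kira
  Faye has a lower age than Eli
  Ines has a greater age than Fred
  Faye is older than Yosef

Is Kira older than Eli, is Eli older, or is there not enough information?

Kira

Eli < Vera and Vera < Ines give Eli < Ines.
With Ines < Tess: Eli < Vera < Ines < Tess.
With Tess < Ivan: Eli < Vera < Ines < Tess < Ivan.
With Ivan < Kira: Eli < Vera < Ines < Tess < Ivan < Kira.
So Kira is older.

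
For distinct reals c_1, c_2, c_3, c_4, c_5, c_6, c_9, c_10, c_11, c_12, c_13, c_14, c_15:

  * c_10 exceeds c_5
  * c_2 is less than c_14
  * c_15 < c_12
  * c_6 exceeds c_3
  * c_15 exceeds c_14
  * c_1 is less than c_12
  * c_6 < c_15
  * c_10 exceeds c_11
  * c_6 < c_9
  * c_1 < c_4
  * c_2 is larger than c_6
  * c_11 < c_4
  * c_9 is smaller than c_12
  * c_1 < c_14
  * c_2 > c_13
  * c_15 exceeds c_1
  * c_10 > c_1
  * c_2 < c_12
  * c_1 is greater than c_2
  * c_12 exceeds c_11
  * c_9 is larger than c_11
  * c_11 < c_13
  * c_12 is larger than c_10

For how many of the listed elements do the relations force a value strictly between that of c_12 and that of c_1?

3

Chaining upward from c_1 reaches: c_14, c_10, c_15, c_4.
Chaining downward from c_12 reaches: c_11, c_3, c_13, c_6, c_2, c_14, c_9, c_5, c_10, c_15.
Strictly between c_1 and c_12 are those in both lists: c_14, c_10, c_15 — 3 elements.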